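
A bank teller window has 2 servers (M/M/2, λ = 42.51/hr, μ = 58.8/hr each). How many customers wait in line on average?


a = λ/μ = 0.7230; ρ = a/2 = 0.3615
P₀ = 0.468990
Lq = P₀·a^c·ρ / (c!·(1−ρ)²) = 0.468990·0.52267·0.3615/(2·0.40771)
= 0.10867

Final: 0.10867


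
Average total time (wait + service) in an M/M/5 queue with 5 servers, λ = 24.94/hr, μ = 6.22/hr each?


a = 4.0096; ρ = 0.8019; P₀ = 0.012793
Lq = P₀·a^c·ρ/(c!(1−ρ)²) = 2.25852
Wq = Lq/λ = 2.25852/24.94 = 0.09056 hr
W = Wq + 1/μ = 0.09056 + 0.16077 = 0.25133 hr

Final: 0.25133 hr


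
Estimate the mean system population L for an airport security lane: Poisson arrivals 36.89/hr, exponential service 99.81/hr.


ρ = λ/μ = 36.89/99.81 = 0.3696
L = ρ/(1−ρ) = 0.3696/(1 − 0.3696) = 0.3696/0.6304 = 0.5863

Final: 0.5863


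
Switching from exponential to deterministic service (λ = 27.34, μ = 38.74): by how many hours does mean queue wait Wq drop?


ρ = 27.34/38.74 = 0.7057
Wq(M/M/1) = ρ/(μ−λ) = 0.7057/11.40 = 0.06191 hr
Wq(M/D/1) = ρ/(2(μ−λ)) = 0.03095 hr
Savings = 0.06191 − 0.03095 = 0.03095 hr

Final: 0.03095 hr


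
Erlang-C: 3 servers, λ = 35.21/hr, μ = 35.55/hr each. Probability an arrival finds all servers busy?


a = λ/μ = 0.9904; ρ = a/3 = 0.3301
P₀ = 0.367288 (from M/M/c formula)
C(c,a) = [a^c/(c!(1−ρ))]·P₀ = [0.97158/(6·0.6699)]·0.367288
= 0.24174·0.367288 = 0.088788

Final: 0.088788


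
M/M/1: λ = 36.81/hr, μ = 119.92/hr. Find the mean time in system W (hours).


W = 1/(μ−λ) = 1/(119.92 − 36.81) = 1/83.11 = 0.01203 hr

Final: 0.01203 hr


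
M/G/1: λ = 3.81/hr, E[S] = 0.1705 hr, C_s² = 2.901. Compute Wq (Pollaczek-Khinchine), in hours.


ρ = λ·E[S] = 3.81·0.1705 = 0.6496
E[S²] = E[S]²(1+C_s²) = 0.1705²·(1+2.901) = 0.113403
Wq = λ·E[S²]/(2(1−ρ)) = 3.81·0.113403/(2·0.3504) = 0.61654 hr

Final: 0.61654 hr


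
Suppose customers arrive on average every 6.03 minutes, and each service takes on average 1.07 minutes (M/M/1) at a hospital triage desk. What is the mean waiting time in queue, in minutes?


λ = 60/6.03 = 9.9502 /hr
μ = 60/1.07 = 56.0748 /hr
ρ = λ/μ = 9.9502/56.0748 = 0.1774
Wq = ρ/(μ−λ) = 0.1774/(56.0748−9.9502) = 0.003847 hr
In minutes: 0.003847·60 = 0.2308 min

Final: 0.2308 min


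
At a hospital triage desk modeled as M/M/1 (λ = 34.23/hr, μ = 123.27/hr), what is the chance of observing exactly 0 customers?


ρ = 34.23/123.27 = 0.2777
P_n = (1−ρ)·ρ^n = (1 − 0.2777)·0.2777^0 = 0.7223·1.000000 = 0.722317

Final: 0.722317


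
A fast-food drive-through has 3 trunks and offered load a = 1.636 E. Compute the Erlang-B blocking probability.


B(c,a) = (a^c/c!) / Σ_{k=0}^{c} a^k/k!
a^3/3! = 0.729791
Σ terms (k=0..3): 1.00000 + 1.63600 + 1.33825 + 0.72979 = 4.704039
B = 0.729791/4.704039 = 0.155141

Final: 0.155141


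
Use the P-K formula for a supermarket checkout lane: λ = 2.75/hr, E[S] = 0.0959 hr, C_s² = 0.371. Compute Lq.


ρ = λ·E[S] = 2.75·0.0959 = 0.2637
Lq = ρ²(1+C_s²)/(2(1−ρ)) = 0.06955·(1+0.371)/(2·0.7363)
= 0.06955·1.3710/1.4726 = 0.06475

Final: 0.06475


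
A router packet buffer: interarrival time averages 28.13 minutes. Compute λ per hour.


λ = 1/(interarrival time) in consistent units.
1 hour = 60 min, so λ = 60/28.13 = 2.1330 per hour

Final: 2.1330 /hr


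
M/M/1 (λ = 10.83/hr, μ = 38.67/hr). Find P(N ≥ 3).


ρ = 10.83/38.67 = 0.2801
P(N ≥ n) = ρ^n = 0.2801^3 = 0.021967

Final: 0.021967


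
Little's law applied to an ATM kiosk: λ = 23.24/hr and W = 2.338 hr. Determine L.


L = λW = 23.24·2.338 = 54.3351

Final: 54.3351


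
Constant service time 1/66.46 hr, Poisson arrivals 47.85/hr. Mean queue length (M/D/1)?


ρ = 47.85/66.46 = 0.7200
M/D/1: Lq = ρ²/(2(1−ρ)) = 0.5184/(2·0.2800) = 0.92561

Final: 0.92561


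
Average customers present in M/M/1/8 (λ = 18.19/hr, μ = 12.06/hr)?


ρ = 18.19/12.06 = 1.5083
L = ρ[1 − (K+1)ρ^K + Kρ^(K+1)] / [(1−ρ)(1−ρ^(K+1))]
Numerator: 1.5083·(1 − 9·26.784474 + 8·40.398805) = 125.384562
Denominator: (-0.5083)·(-39.398805) = 20.026093
L = 125.384562/20.026093 = 6.2611

Final: 6.2611


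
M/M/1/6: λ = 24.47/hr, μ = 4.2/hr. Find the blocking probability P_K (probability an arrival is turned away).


ρ = λ/μ = 24.47/4.2 = 5.8262
P_K = (1−ρ)ρ^K/(1−ρ^(K+1)) = (-4.8262·39111.824338)/(1 − 227872.938464)
= -188761.114126/-227871.938464 = 0.828365

Final: 0.828365


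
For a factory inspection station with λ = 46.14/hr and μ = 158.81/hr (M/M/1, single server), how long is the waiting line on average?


ρ = 46.14/158.81 = 0.2905
Lq = ρ²/(1−ρ) = 0.08441/0.7095 = 0.1190

Final: 0.1190


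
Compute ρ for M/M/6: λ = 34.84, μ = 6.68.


ρ = λ/(cμ) = 34.84/(6·6.68) = 34.84/40.08 = 0.8693

Final: 0.8693


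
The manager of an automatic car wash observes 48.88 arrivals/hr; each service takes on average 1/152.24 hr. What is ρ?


ρ = λ/μ = 48.88/152.24 = 0.3211

Final: 0.3211


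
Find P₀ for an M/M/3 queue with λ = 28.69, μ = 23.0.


a = λ/μ = 28.69/23.0 = 1.2474; ρ = a/c = 0.4158
Σ_{k=0}^{2} a^k/k! (terms k=0..2) = 1.00000 + 1.24739 + 0.77799 = 3.02538
Tail: a^3/(3!(1−ρ)) = 1.94092/(6·0.5842) = 0.55372
P₀ = 1/(3.02538 + 0.55372) = 1/3.57911 = 0.279399

Final: 0.279399


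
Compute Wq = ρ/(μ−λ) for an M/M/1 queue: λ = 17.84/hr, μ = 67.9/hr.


ρ = 17.84/67.9 = 0.2627
Wq = ρ/(μ−λ) = 0.2627/(67.9 − 17.84) = 0.2627/50.06 = 0.005248 hr

Final: 0.005248 hr


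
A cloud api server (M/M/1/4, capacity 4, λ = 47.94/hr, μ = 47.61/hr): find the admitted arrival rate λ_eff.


ρ = 1.0069; P_K = (1−ρ)ρ^4/(1−ρ^5) = 0.202772
λ_eff = λ(1 − P_K) = 47.94·(1 − 0.202772) = 47.94·0.797228 = 38.2191 /hr

Final: 38.2191 /hr


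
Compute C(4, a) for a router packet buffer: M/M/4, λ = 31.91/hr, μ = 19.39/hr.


a = λ/μ = 1.6457; ρ = a/4 = 0.4114
P₀ = 0.190044 (from M/M/c formula)
C(c,a) = [a^c/(c!(1−ρ))]·P₀ = [7.33493/(24·0.5886)]·0.190044
= 0.51926·0.190044 = 0.098681

Final: 0.098681


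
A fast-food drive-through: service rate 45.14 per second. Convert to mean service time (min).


Mean service time = 1/μ = 1/45.14 second = 0.02215 second
In minutes: 0.02215 × 0.0166667 = 0.0003692 min

Final: 0.0003692 min


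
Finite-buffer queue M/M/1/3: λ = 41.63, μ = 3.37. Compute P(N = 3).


ρ = λ/μ = 41.63/3.37 = 12.3531
P_K = (1−ρ)ρ^K/(1−ρ^(K+1)) = (-11.3531·1885.078890)/(1 − 23286.597684)
= -21401.518794/-23285.597684 = 0.919088

Final: 0.919088


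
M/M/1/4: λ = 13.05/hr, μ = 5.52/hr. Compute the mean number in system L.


ρ = 13.05/5.52 = 2.3641
L = ρ[1 − (K+1)ρ^K + Kρ^(K+1)] / [(1−ρ)(1−ρ^(K+1))]
Numerator: 2.3641·(1 − 5·31.238181 + 4·73.851134) = 331.483316
Denominator: (-1.3641)·(-72.851134) = 99.378449
L = 331.483316/99.378449 = 3.3356

Final: 3.3356


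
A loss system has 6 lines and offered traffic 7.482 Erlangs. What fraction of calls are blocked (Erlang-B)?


B(c,a) = (a^c/c!) / Σ_{k=0}^{c} a^k/k!
a^6/6! = 243.654102
Σ terms (k=0..6): 1.00000 + 7.48200 + 27.99016 + 69.80746 + 130.57486 + 195.39222 + 243.65410 = 675.900812
B = 243.654102/675.900812 = 0.360488

Final: 0.360488


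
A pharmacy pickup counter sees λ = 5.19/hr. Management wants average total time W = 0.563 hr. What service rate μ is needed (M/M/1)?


W = 1/(μ−λ) ⇒ μ − λ = 1/W = 1/0.563 = 1.7762
μ = λ + 1/W = 5.19 + 1.7762 = 6.9662 per hr

Final: 6.9662 /hr


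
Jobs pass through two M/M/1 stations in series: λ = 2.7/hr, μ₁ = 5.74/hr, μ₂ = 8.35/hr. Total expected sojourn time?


Each node sees arrival rate λ = 2.7/hr (tandem ⇒ throughput preserved).
W₁ = 1/(μ₁−λ) = 1/(5.74−2.7) = 0.32895 hr
W₂ = 1/(μ₂−λ) = 1/(8.35−2.7) = 0.17699 hr
W_total = W₁ + W₂ = 0.32895 + 0.17699 = 0.50594 hr

Final: 0.50594 hr


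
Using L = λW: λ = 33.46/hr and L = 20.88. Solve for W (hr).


W = L/λ = 20.88/33.46 = 0.6240 hr

Final: 0.6240 hr


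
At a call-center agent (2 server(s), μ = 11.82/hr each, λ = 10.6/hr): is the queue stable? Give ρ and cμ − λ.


Total capacity cμ = 2·11.82 = 23.64/hr
ρ = λ/(cμ) = 10.6/23.64 = 0.4484
Stable ⇔ ρ < 1: YES
Spare capacity = cμ − λ = 23.64 − 10.6 = 13.04/hr

Final: ρ = 0.4484; stable; margin = 13.04/hr


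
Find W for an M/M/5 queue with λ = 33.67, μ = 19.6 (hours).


a = 1.7179; ρ = 0.3436; P₀ = 0.178857
Lq = P₀·a^c·ρ/(c!(1−ρ)²) = 0.01778
Wq = Lq/λ = 0.01778/33.67 = 0.0005280 hr
W = Wq + 1/μ = 0.0005280 + 0.05102 = 0.05155 hr

Final: 0.05155 hr


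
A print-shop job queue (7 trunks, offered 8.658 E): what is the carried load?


B(7,8.658) = 0.343998 (Erlang-B)
Carried load = a(1 − B) = 8.658·(1 − 0.343998) = 8.658·0.656002 = 5.6797 E

Final: 5.6797 Erlangs


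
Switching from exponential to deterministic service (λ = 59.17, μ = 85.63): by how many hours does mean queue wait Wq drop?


ρ = 59.17/85.63 = 0.6910
Wq(M/M/1) = ρ/(μ−λ) = 0.6910/26.46 = 0.02611 hr
Wq(M/D/1) = ρ/(2(μ−λ)) = 0.01306 hr
Savings = 0.02611 − 0.01306 = 0.01306 hr

Final: 0.01306 hr


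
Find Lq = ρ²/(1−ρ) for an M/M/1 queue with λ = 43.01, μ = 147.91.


ρ = 43.01/147.91 = 0.2908
Lq = ρ²/(1−ρ) = 0.08456/0.7092 = 0.1192

Final: 0.1192


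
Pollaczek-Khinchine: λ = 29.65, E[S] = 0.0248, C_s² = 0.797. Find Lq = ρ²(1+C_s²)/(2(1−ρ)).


ρ = λ·E[S] = 29.65·0.0248 = 0.7353
Lq = ρ²(1+C_s²)/(2(1−ρ)) = 0.5407·(1+0.797)/(2·0.2647)
= 0.5407·1.7970/0.5294 = 1.83548

Final: 1.83548


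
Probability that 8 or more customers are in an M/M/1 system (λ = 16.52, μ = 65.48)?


ρ = 16.52/65.48 = 0.2523
P(N ≥ n) = ρ^n = 0.2523^8 = 0.00001641

Final: 0.00001641


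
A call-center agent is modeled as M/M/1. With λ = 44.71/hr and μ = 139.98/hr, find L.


ρ = λ/μ = 44.71/139.98 = 0.3194
L = ρ/(1−ρ) = 0.3194/(1 − 0.3194) = 0.3194/0.6806 = 0.4693

Final: 0.4693


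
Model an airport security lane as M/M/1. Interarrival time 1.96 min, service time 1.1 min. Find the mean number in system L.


λ = 60/1.96 = 30.6122 /hr
μ = 60/1.1 = 54.5455 /hr
ρ = λ/μ = 30.6122/54.5455 = 0.5612
L = ρ/(1−ρ) = 0.5612/0.4388 = 1.2791

Final: 1.2791


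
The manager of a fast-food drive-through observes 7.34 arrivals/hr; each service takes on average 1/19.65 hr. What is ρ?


ρ = λ/μ = 7.34/19.65 = 0.3735

Final: 0.3735


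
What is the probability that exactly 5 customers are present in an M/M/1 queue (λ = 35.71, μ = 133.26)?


ρ = 35.71/133.26 = 0.2680
P_n = (1−ρ)·ρ^n = (1 − 0.2680)·0.2680^5 = 0.7320·0.001382 = 0.001012

Final: 0.001012


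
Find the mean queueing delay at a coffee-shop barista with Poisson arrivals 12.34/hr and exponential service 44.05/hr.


ρ = 12.34/44.05 = 0.2801
Wq = ρ/(μ−λ) = 0.2801/(44.05 − 12.34) = 0.2801/31.71 = 0.008834 hr

Final: 0.008834 hr


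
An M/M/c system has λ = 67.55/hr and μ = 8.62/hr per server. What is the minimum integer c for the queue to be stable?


Stability requires cμ > λ ⇔ c > λ/μ.
λ/μ = 67.55/8.62 = 7.8364
Minimum integer c = ⌊7.8364⌋ + 1 = 8
Check: 8·8.62 = 68.96 > 67.55, while 7·8.62 = 60.34 ≤ 67.55

Final: 8 servers


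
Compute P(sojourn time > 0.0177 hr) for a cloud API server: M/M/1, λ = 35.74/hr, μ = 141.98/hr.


W ~ Exponential(μ−λ) for M/M/1.
μ − λ = 141.98 − 35.74 = 106.2400
P(W > t) = e^{−(μ−λ)t} = e^{−1.8804} = 0.152522

Final: 0.152522


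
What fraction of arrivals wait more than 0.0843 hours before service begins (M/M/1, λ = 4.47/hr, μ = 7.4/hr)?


ρ = 4.47/7.4 = 0.6041
P(Wq > t) = ρ·e^{−(μ−λ)t} = 0.6041·e^{−0.2470}
= 0.6041·0.781141 = 0.471852

Final: 0.471852


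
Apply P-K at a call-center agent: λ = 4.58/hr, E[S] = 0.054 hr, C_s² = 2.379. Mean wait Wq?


ρ = λ·E[S] = 4.58·0.054 = 0.2473
E[S²] = E[S]²(1+C_s²) = 0.054²·(1+2.379) = 0.009853
Wq = λ·E[S²]/(2(1−ρ)) = 4.58·0.009853/(2·0.7527) = 0.02998 hr

Final: 0.02998 hr


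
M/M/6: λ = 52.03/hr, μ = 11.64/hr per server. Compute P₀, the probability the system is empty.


a = λ/μ = 52.03/11.64 = 4.4699; ρ = a/c = 0.7450
Σ_{k=0}^{5} a^k/k! (terms k=0..5) = 1.00000 + 4.46993 + 9.99014 + 14.88508 + 16.63383 + 14.87041 = 61.84939
Tail: a^6/(6!(1−ρ)) = 7976.36600/(720·0.2550) = 43.44231
P₀ = 1/(61.84939 + 43.44231) = 1/105.29170 = 0.009497

Final: 0.009497


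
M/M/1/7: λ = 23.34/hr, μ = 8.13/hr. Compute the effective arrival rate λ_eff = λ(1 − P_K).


ρ = 2.8708; P_K = (1−ρ)ρ^7/(1−ρ^8) = 0.651812
λ_eff = λ(1 − P_K) = 23.34·(1 − 0.651812) = 23.34·0.348188 = 8.1267 /hr

Final: 8.1267 /hr


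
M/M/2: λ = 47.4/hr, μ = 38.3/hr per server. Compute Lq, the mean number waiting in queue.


a = λ/μ = 1.2376; ρ = a/2 = 0.6188
P₀ = 0.235484
Lq = P₀·a^c·ρ / (c!·(1−ρ)²) = 0.235484·1.53165·0.6188/(2·0.14531)
= 0.76795

Final: 0.76795


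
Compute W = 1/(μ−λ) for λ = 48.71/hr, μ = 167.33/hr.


W = 1/(μ−λ) = 1/(167.33 − 48.71) = 1/118.62 = 0.008430 hr

Final: 0.008430 hr


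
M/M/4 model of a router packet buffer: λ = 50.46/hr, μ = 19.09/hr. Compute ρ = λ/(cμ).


ρ = λ/(cμ) = 50.46/(4·19.09) = 50.46/76.36 = 0.6608

Final: 0.6608


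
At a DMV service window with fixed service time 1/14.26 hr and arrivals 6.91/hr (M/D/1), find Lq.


ρ = 6.91/14.26 = 0.4846
M/D/1: Lq = ρ²/(2(1−ρ)) = 0.2348/(2·0.5154) = 0.22778

Final: 0.22778


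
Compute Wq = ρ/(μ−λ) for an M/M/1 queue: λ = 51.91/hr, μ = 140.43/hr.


ρ = 51.91/140.43 = 0.3697
Wq = ρ/(μ−λ) = 0.3697/(140.43 − 51.91) = 0.3697/88.52 = 0.004176 hr

Final: 0.004176 hr


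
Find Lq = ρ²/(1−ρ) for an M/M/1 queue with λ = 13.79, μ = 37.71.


ρ = 13.79/37.71 = 0.3657
Lq = ρ²/(1−ρ) = 0.1337/0.6343 = 0.2108

Final: 0.2108


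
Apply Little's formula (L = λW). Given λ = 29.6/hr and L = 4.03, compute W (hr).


W = L/λ = 4.03/29.6 = 0.1361 hr

Final: 0.1361 hr


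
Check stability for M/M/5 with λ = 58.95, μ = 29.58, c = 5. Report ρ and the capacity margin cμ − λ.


Total capacity cμ = 5·29.58 = 147.90/hr
ρ = λ/(cμ) = 58.95/147.90 = 0.3986
Stable ⇔ ρ < 1: YES
Spare capacity = cμ − λ = 147.90 − 58.95 = 88.95/hr

Final: ρ = 0.3986; stable; margin = 88.95/hr


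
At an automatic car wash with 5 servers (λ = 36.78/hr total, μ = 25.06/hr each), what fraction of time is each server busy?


ρ = λ/(cμ) = 36.78/(5·25.06) = 36.78/125.30 = 0.2935

Final: 0.2935


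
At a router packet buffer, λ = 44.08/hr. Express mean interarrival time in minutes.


Mean interarrival time = 1/λ = 1/44.08 hour = 0.02269 hour
In minutes: 0.02269 × 60 = 1.3612 min

Final: 1.3612 min


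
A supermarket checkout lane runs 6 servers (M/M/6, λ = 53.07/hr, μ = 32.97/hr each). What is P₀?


a = λ/μ = 53.07/32.97 = 1.6096; ρ = a/c = 0.2683
Σ_{k=0}^{5} a^k/k! (terms k=0..5) = 1.00000 + 1.60965 + 1.29548 + 0.69509 + 0.27971 + 0.09005 = 4.96997
Tail: a^6/(6!(1−ρ)) = 17.39325/(720·0.7317) = 0.03301
P₀ = 1/(4.96997 + 0.03301) = 1/5.00298 = 0.199881

Final: 0.199881


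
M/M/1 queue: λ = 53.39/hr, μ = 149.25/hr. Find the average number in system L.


ρ = λ/μ = 53.39/149.25 = 0.3577
L = ρ/(1−ρ) = 0.3577/(1 − 0.3577) = 0.3577/0.6423 = 0.5570

Final: 0.5570


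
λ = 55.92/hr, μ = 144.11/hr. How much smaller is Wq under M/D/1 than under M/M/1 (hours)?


ρ = 55.92/144.11 = 0.3880
Wq(M/M/1) = ρ/(μ−λ) = 0.3880/88.19 = 0.004400 hr
Wq(M/D/1) = ρ/(2(μ−λ)) = 0.002200 hr
Savings = 0.004400 − 0.002200 = 0.002200 hr

Final: 0.002200 hr


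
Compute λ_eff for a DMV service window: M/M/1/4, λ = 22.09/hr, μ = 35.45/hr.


ρ = 0.6231; P_K = (1−ρ)ρ^4/(1−ρ^5) = 0.062713
λ_eff = λ(1 − P_K) = 22.09·(1 − 0.062713) = 22.09·0.937287 = 20.7047 /hr

Final: 20.7047 /hr


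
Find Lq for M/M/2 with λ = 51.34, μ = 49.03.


a = λ/μ = 1.0471; ρ = a/2 = 0.5236
P₀ = 0.312718
Lq = P₀·a^c·ρ / (c!·(1−ρ)²) = 0.312718·1.09645·0.5236/(2·0.22700)
= 0.39541

Final: 0.39541


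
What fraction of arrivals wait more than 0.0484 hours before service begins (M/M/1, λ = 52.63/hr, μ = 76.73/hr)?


ρ = 52.63/76.73 = 0.6859
P(Wq > t) = ρ·e^{−(μ−λ)t} = 0.6859·e^{−1.1664}
= 0.6859·0.311474 = 0.213644

Final: 0.213644


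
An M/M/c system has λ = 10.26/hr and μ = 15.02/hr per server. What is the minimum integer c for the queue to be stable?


Stability requires cμ > λ ⇔ c > λ/μ.
λ/μ = 10.26/15.02 = 0.6831
Minimum integer c = ⌊0.6831⌋ + 1 = 1
Check: 1·15.02 = 15.02 > 10.26, while 0·15.02 = 0.00 ≤ 10.26

Final: 1 servers


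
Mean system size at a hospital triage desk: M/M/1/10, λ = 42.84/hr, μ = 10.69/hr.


ρ = 42.84/10.69 = 4.0075
L = ρ[1 − (K+1)ρ^K + Kρ^(K+1)] / [(1−ρ)(1−ρ^(K+1))]
Numerator: 4.0075·(1 − 11·1068359.877214 + 10·4281434.718413) = 124482017.555646
Denominator: (-3.0075)·(-4281433.718413) = 12876341.819174
L = 124482017.555646/12876341.819174 = 9.6675

Final: 9.6675


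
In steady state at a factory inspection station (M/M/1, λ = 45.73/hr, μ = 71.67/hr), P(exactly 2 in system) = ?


ρ = 45.73/71.67 = 0.6381
P_n = (1−ρ)·ρ^n = (1 − 0.6381)·0.6381^2 = 0.3619·0.407125 = 0.147353

Final: 0.147353


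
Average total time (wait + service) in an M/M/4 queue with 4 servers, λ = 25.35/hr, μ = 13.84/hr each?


a = 1.8316; ρ = 0.4579; P₀ = 0.156288
Lq = P₀·a^c·ρ/(c!(1−ρ)²) = 0.11422
Wq = Lq/λ = 0.11422/25.35 = 0.004506 hr
W = Wq + 1/μ = 0.004506 + 0.07225 = 0.07676 hr

Final: 0.07676 hr


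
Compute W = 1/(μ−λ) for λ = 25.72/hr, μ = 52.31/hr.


W = 1/(μ−λ) = 1/(52.31 − 25.72) = 1/26.59 = 0.03761 hr

Final: 0.03761 hr


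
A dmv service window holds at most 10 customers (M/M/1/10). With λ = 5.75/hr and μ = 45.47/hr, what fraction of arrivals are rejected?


ρ = λ/μ = 5.75/45.47 = 0.1265
P_K = (1−ρ)ρ^K/(1−ρ^(K+1)) = (0.8735·0.000000001046)/(1 − 1.322e-10)
= 9.135e-10/1.000000 = 9.135e-10

Final: 9.135e-10


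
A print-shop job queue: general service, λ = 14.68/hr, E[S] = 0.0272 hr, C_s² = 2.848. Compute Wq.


ρ = λ·E[S] = 14.68·0.0272 = 0.3993
E[S²] = E[S]²(1+C_s²) = 0.0272²·(1+2.848) = 0.002847
Wq = λ·E[S²]/(2(1−ρ)) = 14.68·0.002847/(2·0.6007) = 0.03479 hr

Final: 0.03479 hr


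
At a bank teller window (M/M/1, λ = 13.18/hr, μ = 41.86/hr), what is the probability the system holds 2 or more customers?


ρ = 13.18/41.86 = 0.3149
P(N ≥ n) = ρ^n = 0.3149^2 = 0.099136

Final: 0.099136


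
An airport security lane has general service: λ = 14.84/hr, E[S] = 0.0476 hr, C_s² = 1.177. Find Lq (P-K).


ρ = λ·E[S] = 14.84·0.0476 = 0.7064
Lq = ρ²(1+C_s²)/(2(1−ρ)) = 0.4990·(1+1.177)/(2·0.2936)
= 0.4990·2.1770/0.5872 = 1.84982

Final: 1.84982


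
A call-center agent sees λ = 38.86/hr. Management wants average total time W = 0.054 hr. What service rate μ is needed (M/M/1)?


W = 1/(μ−λ) ⇒ μ − λ = 1/W = 1/0.054 = 18.5185
μ = λ + 1/W = 38.86 + 18.5185 = 57.3785 per hr

Final: 57.3785 /hr


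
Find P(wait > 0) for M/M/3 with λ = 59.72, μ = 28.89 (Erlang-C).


a = λ/μ = 2.0672; ρ = a/3 = 0.6891
P₀ = 0.100622 (from M/M/c formula)
C(c,a) = [a^c/(c!(1−ρ))]·P₀ = [8.83317/(6·0.3109)]·0.100622
= 4.73452·0.100622 = 0.476395

Final: 0.476395


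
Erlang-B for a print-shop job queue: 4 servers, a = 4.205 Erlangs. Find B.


B(c,a) = (a^c/c!) / Σ_{k=0}^{c} a^k/k!
a^4/4! = 13.027250
Σ terms (k=0..4): 1.00000 + 4.20500 + 8.84101 + 12.39215 + 13.02725 = 39.465415
B = 13.027250/39.465415 = 0.330093

Final: 0.330093


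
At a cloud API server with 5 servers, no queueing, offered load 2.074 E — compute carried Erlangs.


B(5,2.074) = 0.040986 (Erlang-B)
Carried load = a(1 − B) = 2.074·(1 − 0.040986) = 2.074·0.959014 = 1.9890 E

Final: 1.9890 Erlangs


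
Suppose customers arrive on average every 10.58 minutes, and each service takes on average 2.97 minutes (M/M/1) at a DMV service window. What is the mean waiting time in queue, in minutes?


λ = 60/10.58 = 5.6711 /hr
μ = 60/2.97 = 20.2020 /hr
ρ = λ/μ = 5.6711/20.2020 = 0.2807
Wq = ρ/(μ−λ) = 0.2807/(20.2020−5.6711) = 0.01932 hr
In minutes: 0.01932·60 = 1.159 min

Final: 1.159 min


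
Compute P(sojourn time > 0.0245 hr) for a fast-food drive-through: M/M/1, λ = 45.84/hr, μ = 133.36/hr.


W ~ Exponential(μ−λ) for M/M/1.
μ − λ = 133.36 − 45.84 = 87.5200
P(W > t) = e^{−(μ−λ)t} = e^{−2.1442} = 0.117157

Final: 0.117157


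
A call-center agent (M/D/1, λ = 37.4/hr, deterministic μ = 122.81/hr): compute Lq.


ρ = 37.4/122.81 = 0.3045
M/D/1: Lq = ρ²/(2(1−ρ)) = 0.09274/(2·0.6955) = 0.06668

Final: 0.06668


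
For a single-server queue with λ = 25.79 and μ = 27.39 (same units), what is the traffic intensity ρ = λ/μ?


ρ = λ/μ = 25.79/27.39 = 0.9416

Final: 0.9416


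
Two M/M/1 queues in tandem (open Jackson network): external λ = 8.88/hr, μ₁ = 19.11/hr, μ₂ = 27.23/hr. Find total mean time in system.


Each node sees arrival rate λ = 8.88/hr (tandem ⇒ throughput preserved).
W₁ = 1/(μ₁−λ) = 1/(19.11−8.88) = 0.09775 hr
W₂ = 1/(μ₂−λ) = 1/(27.23−8.88) = 0.05450 hr
W_total = W₁ + W₂ = 0.09775 + 0.05450 = 0.15225 hr

Final: 0.15225 hr


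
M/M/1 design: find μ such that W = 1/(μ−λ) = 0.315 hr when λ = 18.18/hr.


W = 1/(μ−λ) ⇒ μ − λ = 1/W = 1/0.315 = 3.1746
μ = λ + 1/W = 18.18 + 3.1746 = 21.3546 per hr

Final: 21.3546 /hr


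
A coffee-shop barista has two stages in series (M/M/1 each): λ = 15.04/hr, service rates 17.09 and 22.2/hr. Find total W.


Each node sees arrival rate λ = 15.04/hr (tandem ⇒ throughput preserved).
W₁ = 1/(μ₁−λ) = 1/(17.09−15.04) = 0.48780 hr
W₂ = 1/(μ₂−λ) = 1/(22.2−15.04) = 0.13966 hr
W_total = W₁ + W₂ = 0.48780 + 0.13966 = 0.62747 hr

Final: 0.62747 hr


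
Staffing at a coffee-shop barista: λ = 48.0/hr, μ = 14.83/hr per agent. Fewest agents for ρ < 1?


Stability requires cμ > λ ⇔ c > λ/μ.
λ/μ = 48.0/14.83 = 3.2367
Minimum integer c = ⌊3.2367⌋ + 1 = 4
Check: 4·14.83 = 59.32 > 48.0, while 3·14.83 = 44.49 ≤ 48.0

Final: 4 servers


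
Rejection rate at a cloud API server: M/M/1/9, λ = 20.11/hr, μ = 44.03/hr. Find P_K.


ρ = λ/μ = 20.11/44.03 = 0.4567
P_K = (1−ρ)ρ^K/(1−ρ^(K+1)) = (0.5433·0.0008649)/(1 − 0.0003950)
= 0.0004699/0.999605 = 0.0004701

Final: 0.0004701


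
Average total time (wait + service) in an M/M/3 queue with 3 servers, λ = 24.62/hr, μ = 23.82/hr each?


a = 1.0336; ρ = 0.3445; P₀ = 0.351063
Lq = P₀·a^c·ρ/(c!(1−ρ)²) = 0.05181
Wq = Lq/λ = 0.05181/24.62 = 0.002104 hr
W = Wq + 1/μ = 0.002104 + 0.04198 = 0.04409 hr

Final: 0.04409 hr


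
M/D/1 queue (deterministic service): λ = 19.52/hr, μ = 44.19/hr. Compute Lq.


ρ = 19.52/44.19 = 0.4417
M/D/1: Lq = ρ²/(2(1−ρ)) = 0.1951/(2·0.5583) = 0.17476

Final: 0.17476


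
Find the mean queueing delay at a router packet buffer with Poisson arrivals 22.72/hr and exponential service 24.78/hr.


ρ = 22.72/24.78 = 0.9169
Wq = ρ/(μ−λ) = 0.9169/(24.78 − 22.72) = 0.9169/2.06 = 0.4451 hr

Final: 0.4451 hr


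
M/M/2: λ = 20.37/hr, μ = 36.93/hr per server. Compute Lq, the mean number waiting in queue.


a = λ/μ = 0.5516; ρ = a/2 = 0.2758
P₀ = 0.567654
Lq = P₀·a^c·ρ / (c!·(1−ρ)²) = 0.567654·0.30424·0.2758/(2·0.52448)
= 0.04541

Final: 0.04541


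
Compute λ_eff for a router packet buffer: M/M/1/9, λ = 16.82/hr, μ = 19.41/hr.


ρ = 0.8666; P_K = (1−ρ)ρ^9/(1−ρ^10) = 0.048303
λ_eff = λ(1 − P_K) = 16.82·(1 − 0.048303) = 16.82·0.951697 = 16.0076 /hr

Final: 16.0076 /hr


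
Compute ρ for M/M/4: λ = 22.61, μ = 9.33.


ρ = λ/(cμ) = 22.61/(4·9.33) = 22.61/37.32 = 0.6058

Final: 0.6058


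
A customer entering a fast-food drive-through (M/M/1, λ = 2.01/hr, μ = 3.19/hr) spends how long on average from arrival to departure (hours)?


W = 1/(μ−λ) = 1/(3.19 − 2.01) = 1/1.18 = 0.8475 hr

Final: 0.8475 hr


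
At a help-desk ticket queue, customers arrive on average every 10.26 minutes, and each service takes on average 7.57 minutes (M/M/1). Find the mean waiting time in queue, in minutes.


λ = 60/10.26 = 5.8480 /hr
μ = 60/7.57 = 7.9260 /hr
ρ = λ/μ = 5.8480/7.9260 = 0.7378
Wq = ρ/(μ−λ) = 0.7378/(7.9260−5.8480) = 0.35505 hr
In minutes: 0.35505·60 = 21.303 min

Final: 21.303 min


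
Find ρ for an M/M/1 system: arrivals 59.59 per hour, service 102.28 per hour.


ρ = λ/μ = 59.59/102.28 = 0.5826

Final: 0.5826


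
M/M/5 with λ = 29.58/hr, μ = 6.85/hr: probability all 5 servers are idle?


a = λ/μ = 29.58/6.85 = 4.3182; ρ = a/c = 0.8636
Σ_{k=0}^{4} a^k/k! (terms k=0..4) = 1.00000 + 4.31825 + 9.32363 + 13.42059 + 14.48836 = 42.55083
Tail: a^5/(5!(1−ρ)) = 1501.54375/(120·0.1364) = 91.76994
P₀ = 1/(42.55083 + 91.76994) = 1/134.32077 = 0.007445

Final: 0.007445


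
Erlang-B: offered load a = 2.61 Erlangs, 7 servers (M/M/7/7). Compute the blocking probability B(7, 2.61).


B(c,a) = (a^c/c!) / Σ_{k=0}^{c} a^k/k!
a^7/7! = 0.163702
Σ terms (k=0..7): 1.00000 + 2.61000 + 3.40605 + 2.96326 + 1.93353 + 1.00930 + 0.43905 + 0.16370 = 13.524893
B = 0.163702/13.524893 = 0.012104

Final: 0.012104


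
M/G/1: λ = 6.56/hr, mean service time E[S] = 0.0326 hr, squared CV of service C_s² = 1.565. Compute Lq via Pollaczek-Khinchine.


ρ = λ·E[S] = 6.56·0.0326 = 0.2139
Lq = ρ²(1+C_s²)/(2(1−ρ)) = 0.04573·(1+1.565)/(2·0.7861)
= 0.04573·2.5650/1.5723 = 0.07461

Final: 0.07461


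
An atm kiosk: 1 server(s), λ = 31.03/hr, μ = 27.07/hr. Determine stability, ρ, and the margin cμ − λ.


Total capacity cμ = 1·27.07 = 27.07/hr
ρ = λ/(cμ) = 31.03/27.07 = 1.1463
Stable ⇔ ρ < 1: NO
Spare capacity = cμ − λ = 27.07 − 31.03 = -3.96/hr

Final: ρ = 1.1463; unstable; margin = -3.96/hr


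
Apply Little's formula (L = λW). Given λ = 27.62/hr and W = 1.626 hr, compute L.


L = λW = 27.62·1.626 = 44.9101

Final: 44.9101


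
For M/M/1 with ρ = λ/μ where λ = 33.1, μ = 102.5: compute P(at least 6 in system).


ρ = 33.1/102.5 = 0.3229
P(N ≥ n) = ρ^n = 0.3229^6 = 0.001134

Final: 0.001134


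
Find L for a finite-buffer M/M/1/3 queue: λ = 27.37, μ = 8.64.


ρ = 27.37/8.64 = 3.1678
L = ρ[1 − (K+1)ρ^K + Kρ^(K+1)] / [(1−ρ)(1−ρ^(K+1))]
Numerator: 3.1678·(1 − 4·31.789461 + 3·100.703420) = 557.386298
Denominator: (-2.1678)·(-99.703420) = 216.139474
L = 557.386298/216.139474 = 2.5788

Final: 2.5788


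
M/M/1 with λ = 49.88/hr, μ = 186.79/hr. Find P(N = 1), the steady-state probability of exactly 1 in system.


ρ = 49.88/186.79 = 0.2670
P_n = (1−ρ)·ρ^n = (1 − 0.2670)·0.2670^1 = 0.7330·0.267038 = 0.195729

Final: 0.195729


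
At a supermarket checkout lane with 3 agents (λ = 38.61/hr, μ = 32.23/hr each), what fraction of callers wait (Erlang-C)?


a = λ/μ = 1.1980; ρ = a/3 = 0.3993
P₀ = 0.294768 (from M/M/c formula)
C(c,a) = [a^c/(c!(1−ρ))]·P₀ = [1.71917/(6·0.6007)]·0.294768
= 0.47700·0.294768 = 0.140605

Final: 0.140605


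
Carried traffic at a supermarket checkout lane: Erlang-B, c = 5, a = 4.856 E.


B(5,4.856) = 0.273072 (Erlang-B)
Carried load = a(1 − B) = 4.856·(1 − 0.273072) = 4.856·0.726928 = 3.5300 E

Final: 3.5300 Erlangs


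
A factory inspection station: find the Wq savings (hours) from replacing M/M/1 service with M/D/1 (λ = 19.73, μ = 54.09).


ρ = 19.73/54.09 = 0.3648
Wq(M/M/1) = ρ/(μ−λ) = 0.3648/34.36 = 0.01062 hr
Wq(M/D/1) = ρ/(2(μ−λ)) = 0.005308 hr
Savings = 0.01062 − 0.005308 = 0.005308 hr

Final: 0.005308 hr


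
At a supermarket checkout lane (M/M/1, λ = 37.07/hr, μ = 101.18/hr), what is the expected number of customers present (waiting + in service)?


ρ = λ/μ = 37.07/101.18 = 0.3664
L = ρ/(1−ρ) = 0.3664/(1 − 0.3664) = 0.3664/0.6336 = 0.5782

Final: 0.5782


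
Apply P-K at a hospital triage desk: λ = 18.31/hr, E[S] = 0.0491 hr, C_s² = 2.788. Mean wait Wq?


ρ = λ·E[S] = 18.31·0.0491 = 0.8990
E[S²] = E[S]²(1+C_s²) = 0.0491²·(1+2.788) = 0.009132
Wq = λ·E[S²]/(2(1−ρ)) = 18.31·0.009132/(2·0.1010) = 0.82794 hr

Final: 0.82794 hr


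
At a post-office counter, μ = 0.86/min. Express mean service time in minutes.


Mean service time = 1/μ = 1/0.86 minute = 1.16279 minute
In minutes: 1.16279 × 1 = 1.1628 min

Final: 1.1628 min


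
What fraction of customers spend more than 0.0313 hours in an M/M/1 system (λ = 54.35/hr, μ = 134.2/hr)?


W ~ Exponential(μ−λ) for M/M/1.
μ − λ = 134.2 − 54.35 = 79.8500
P(W > t) = e^{−(μ−λ)t} = e^{−2.4993} = 0.082142

Final: 0.082142


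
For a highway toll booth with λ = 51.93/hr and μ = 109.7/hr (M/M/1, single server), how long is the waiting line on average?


ρ = 51.93/109.7 = 0.4734
Lq = ρ²/(1−ρ) = 0.2241/0.5266 = 0.4255

Final: 0.4255


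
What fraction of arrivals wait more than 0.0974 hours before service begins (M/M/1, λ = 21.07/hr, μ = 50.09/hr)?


ρ = 21.07/50.09 = 0.4206
P(Wq > t) = ρ·e^{−(μ−λ)t} = 0.4206·e^{−2.8265}
= 0.4206·0.059217 = 0.024909

Final: 0.024909


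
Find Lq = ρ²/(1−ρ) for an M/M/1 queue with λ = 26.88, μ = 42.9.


ρ = 26.88/42.9 = 0.6266
Lq = ρ²/(1−ρ) = 0.3926/0.3734 = 1.0513

Final: 1.0513


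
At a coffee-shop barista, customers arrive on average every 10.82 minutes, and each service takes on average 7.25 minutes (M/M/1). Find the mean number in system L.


λ = 60/10.82 = 5.5453 /hr
μ = 60/7.25 = 8.2759 /hr
ρ = λ/μ = 5.5453/8.2759 = 0.6701
L = ρ/(1−ρ) = 0.6701/0.3299 = 2.0308

Final: 2.0308


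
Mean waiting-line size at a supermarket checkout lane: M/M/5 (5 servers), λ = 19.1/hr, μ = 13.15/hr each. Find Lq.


a = λ/μ = 1.4525; ρ = a/5 = 0.2905
P₀ = 0.233678
Lq = P₀·a^c·ρ / (c!·(1−ρ)²) = 0.233678·6.46455·0.2905/(120·0.50340)
= 0.007264

Final: 0.007264


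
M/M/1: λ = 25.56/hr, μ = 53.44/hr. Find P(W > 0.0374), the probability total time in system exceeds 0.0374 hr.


W ~ Exponential(μ−λ) for M/M/1.
μ − λ = 53.44 − 25.56 = 27.8800
P(W > t) = e^{−(μ−λ)t} = e^{−1.0427} = 0.352497

Final: 0.352497


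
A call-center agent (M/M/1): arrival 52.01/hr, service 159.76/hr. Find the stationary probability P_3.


ρ = 52.01/159.76 = 0.3256
P_n = (1−ρ)·ρ^n = (1 − 0.3256)·0.3256^3 = 0.6744·0.034503 = 0.023270

Final: 0.023270


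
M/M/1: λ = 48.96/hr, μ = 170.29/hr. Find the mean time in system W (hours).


W = 1/(μ−λ) = 1/(170.29 − 48.96) = 1/121.33 = 0.008242 hr

Final: 0.008242 hr


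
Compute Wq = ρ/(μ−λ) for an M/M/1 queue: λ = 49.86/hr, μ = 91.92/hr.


ρ = 49.86/91.92 = 0.5424
Wq = ρ/(μ−λ) = 0.5424/(91.92 − 49.86) = 0.5424/42.06 = 0.01290 hr

Final: 0.01290 hr


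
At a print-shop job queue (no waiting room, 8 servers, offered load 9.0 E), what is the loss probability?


B(c,a) = (a^c/c!) / Σ_{k=0}^{c} a^k/k!
a^8/8! = 1067.627009
Σ terms (k=0..8): 1.00000 + 9.00000 + 40.50000 + 121.50000 + 273.37500 + 492.07500 + 738.11250 + 949.00179 + 1067.62701 = 3692.191295
B = 1067.627009/3692.191295 = 0.289158

Final: 0.289158


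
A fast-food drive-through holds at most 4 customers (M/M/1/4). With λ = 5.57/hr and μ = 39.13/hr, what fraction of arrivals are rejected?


ρ = λ/μ = 5.57/39.13 = 0.1423
P_K = (1−ρ)ρ^K/(1−ρ^(K+1)) = (0.8577·0.0004106)/(1 − 0.00005844)
= 0.0003521/0.999942 = 0.0003521

Final: 0.0003521


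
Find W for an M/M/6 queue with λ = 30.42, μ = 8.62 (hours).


a = 3.5290; ρ = 0.5882; P₀ = 0.028075
Lq = P₀·a^c·ρ/(c!(1−ρ)²) = 0.26119
Wq = Lq/λ = 0.26119/30.42 = 0.008586 hr
W = Wq + 1/μ = 0.008586 + 0.11601 = 0.12460 hr

Final: 0.12460 hr


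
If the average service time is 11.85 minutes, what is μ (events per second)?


μ = 1/(service time) in consistent units.
1 second = 0.0166667 min, so μ = 0.0166667/11.85 = 0.001406 per second

Final: 0.001406 /sec


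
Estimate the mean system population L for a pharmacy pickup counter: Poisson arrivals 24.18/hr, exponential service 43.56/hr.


ρ = λ/μ = 24.18/43.56 = 0.5551
L = ρ/(1−ρ) = 0.5551/(1 − 0.5551) = 0.5551/0.4449 = 1.2477

Final: 1.2477


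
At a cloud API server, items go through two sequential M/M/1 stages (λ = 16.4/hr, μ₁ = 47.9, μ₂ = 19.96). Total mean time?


Each node sees arrival rate λ = 16.4/hr (tandem ⇒ throughput preserved).
W₁ = 1/(μ₁−λ) = 1/(47.9−16.4) = 0.03175 hr
W₂ = 1/(μ₂−λ) = 1/(19.96−16.4) = 0.28090 hr
W_total = W₁ + W₂ = 0.03175 + 0.28090 = 0.31264 hr

Final: 0.31264 hr


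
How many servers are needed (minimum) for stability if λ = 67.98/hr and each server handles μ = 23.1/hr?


Stability requires cμ > λ ⇔ c > λ/μ.
λ/μ = 67.98/23.1 = 2.9429
Minimum integer c = ⌊2.9429⌋ + 1 = 3
Check: 3·23.1 = 69.30 > 67.98, while 2·23.1 = 46.20 ≤ 67.98

Final: 3 servers


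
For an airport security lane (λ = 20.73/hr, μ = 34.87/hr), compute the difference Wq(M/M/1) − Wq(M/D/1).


ρ = 20.73/34.87 = 0.5945
Wq(M/M/1) = ρ/(μ−λ) = 0.5945/14.14 = 0.04204 hr
Wq(M/D/1) = ρ/(2(μ−λ)) = 0.02102 hr
Savings = 0.04204 − 0.02102 = 0.02102 hr

Final: 0.02102 hr


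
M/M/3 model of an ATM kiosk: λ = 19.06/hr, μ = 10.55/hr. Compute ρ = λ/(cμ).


ρ = λ/(cμ) = 19.06/(3·10.55) = 19.06/31.65 = 0.6022

Final: 0.6022


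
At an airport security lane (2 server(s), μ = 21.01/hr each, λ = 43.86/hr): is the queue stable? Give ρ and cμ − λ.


Total capacity cμ = 2·21.01 = 42.02/hr
ρ = λ/(cμ) = 43.86/42.02 = 1.0438
Stable ⇔ ρ < 1: NO
Spare capacity = cμ − λ = 42.02 − 43.86 = -1.84/hr

Final: ρ = 1.0438; unstable; margin = -1.84/hr


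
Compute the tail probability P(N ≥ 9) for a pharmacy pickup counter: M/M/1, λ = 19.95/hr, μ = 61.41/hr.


ρ = 19.95/61.41 = 0.3249
P(N ≥ n) = ρ^n = 0.3249^9 = 0.00004030

Final: 0.00004030


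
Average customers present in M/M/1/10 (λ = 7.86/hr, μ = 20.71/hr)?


ρ = 7.86/20.71 = 0.3795
L = ρ[1 − (K+1)ρ^K + Kρ^(K+1)] / [(1−ρ)(1−ρ^(K+1))]
Numerator: 0.3795·(1 − 11·0.00006200 + 10·0.00002353) = 0.379357
Denominator: (0.6205)·(0.999976) = 0.620459
L = 0.379357/0.620459 = 0.6114

Final: 0.6114


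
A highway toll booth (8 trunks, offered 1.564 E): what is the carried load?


B(8,1.564) = 0.0001858 (Erlang-B)
Carried load = a(1 − B) = 1.564·(1 − 0.0001858) = 1.564·0.999814 = 1.5637 E

Final: 1.5637 Erlangs


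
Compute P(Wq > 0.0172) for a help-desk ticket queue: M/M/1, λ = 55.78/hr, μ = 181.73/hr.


ρ = 55.78/181.73 = 0.3069
P(Wq > t) = ρ·e^{−(μ−λ)t} = 0.3069·e^{−2.1663}
= 0.3069·0.114596 = 0.035174

Final: 0.035174


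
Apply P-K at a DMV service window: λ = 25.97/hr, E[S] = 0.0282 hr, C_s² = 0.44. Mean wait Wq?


ρ = λ·E[S] = 25.97·0.0282 = 0.7324
E[S²] = E[S]²(1+C_s²) = 0.0282²·(1+0.44) = 0.001145
Wq = λ·E[S²]/(2(1−ρ)) = 25.97·0.001145/(2·0.2676) = 0.05556 hr

Final: 0.05556 hr


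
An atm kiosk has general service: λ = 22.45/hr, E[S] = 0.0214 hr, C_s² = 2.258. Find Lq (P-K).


ρ = λ·E[S] = 22.45·0.0214 = 0.4804
Lq = ρ²(1+C_s²)/(2(1−ρ)) = 0.2308·(1+2.258)/(2·0.5196)
= 0.2308·3.2580/1.0391 = 0.72366

Final: 0.72366


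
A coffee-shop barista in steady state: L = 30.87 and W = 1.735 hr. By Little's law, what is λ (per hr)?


λ = L/W = 30.87/1.735 = 17.7925 /hr

Final: 17.7925 /hr


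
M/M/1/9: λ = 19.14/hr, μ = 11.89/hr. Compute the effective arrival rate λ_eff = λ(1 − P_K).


ρ = 1.6098; P_K = (1−ρ)ρ^9/(1−ρ^10) = 0.382058
λ_eff = λ(1 − P_K) = 19.14·(1 − 0.382058) = 19.14·0.617942 = 11.8274 /hr

Final: 11.8274 /hr


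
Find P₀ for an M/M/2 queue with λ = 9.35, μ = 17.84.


a = λ/μ = 9.35/17.84 = 0.5241; ρ = a/c = 0.2621
Σ_{k=0}^{1} a^k/k! (terms k=0..1) = 1.00000 + 0.52410 = 1.52410
Tail: a^2/(2!(1−ρ)) = 0.27468/(2·0.7379) = 0.18611
P₀ = 1/(1.52410 + 0.18611) = 1/1.71022 = 0.584721

Final: 0.584721


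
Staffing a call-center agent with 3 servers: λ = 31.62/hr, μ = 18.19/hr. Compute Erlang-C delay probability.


a = λ/μ = 1.7383; ρ = a/3 = 0.5794
P₀ = 0.157957 (from M/M/c formula)
C(c,a) = [a^c/(c!(1−ρ))]·P₀ = [5.25276/(6·0.4206)]·0.157957
= 2.08165·0.157957 = 0.328811

Final: 0.328811


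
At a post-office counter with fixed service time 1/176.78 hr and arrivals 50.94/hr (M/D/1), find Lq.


ρ = 50.94/176.78 = 0.2882
M/D/1: Lq = ρ²/(2(1−ρ)) = 0.08303/(2·0.7118) = 0.05832

Final: 0.05832


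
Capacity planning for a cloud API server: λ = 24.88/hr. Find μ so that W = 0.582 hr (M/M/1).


W = 1/(μ−λ) ⇒ μ − λ = 1/W = 1/0.582 = 1.7182
μ = λ + 1/W = 24.88 + 1.7182 = 26.5982 per hr

Final: 26.5982 /hr


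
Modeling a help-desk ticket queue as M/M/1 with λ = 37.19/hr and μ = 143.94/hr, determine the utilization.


ρ = λ/μ = 37.19/143.94 = 0.2584

Final: 0.2584


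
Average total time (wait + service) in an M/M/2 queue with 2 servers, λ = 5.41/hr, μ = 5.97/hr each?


a = 0.9062; ρ = 0.4531; P₀ = 0.376369
Lq = P₀·a^c·ρ/(c!(1−ρ)²) = 0.23410
Wq = Lq/λ = 0.23410/5.41 = 0.04327 hr
W = Wq + 1/μ = 0.04327 + 0.16750 = 0.21078 hr

Final: 0.21078 hr


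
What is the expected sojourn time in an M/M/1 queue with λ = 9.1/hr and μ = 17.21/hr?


W = 1/(μ−λ) = 1/(17.21 − 9.1) = 1/8.11 = 0.1233 hr

Final: 0.1233 hr


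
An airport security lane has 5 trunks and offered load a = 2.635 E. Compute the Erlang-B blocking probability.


B(c,a) = (a^c/c!) / Σ_{k=0}^{c} a^k/k!
a^5/5! = 1.058576
Σ terms (k=0..5): 1.00000 + 2.63500 + 3.47161 + 3.04923 + 2.00868 + 1.05858 = 13.223103
B = 1.058576/13.223103 = 0.080055

Final: 0.080055


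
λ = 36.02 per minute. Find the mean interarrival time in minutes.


Mean interarrival time = 1/λ = 1/36.02 minute = 0.02776 minute
In minutes: 0.02776 × 1 = 0.02776 min

Final: 0.02776 min


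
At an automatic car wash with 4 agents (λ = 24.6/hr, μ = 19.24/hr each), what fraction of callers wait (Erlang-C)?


a = λ/μ = 1.2786; ρ = a/4 = 0.3196
P₀ = 0.277160 (from M/M/c formula)
C(c,a) = [a^c/(c!(1−ρ))]·P₀ = [2.67252/(24·0.6804)]·0.277160
= 0.16367·0.277160 = 0.045363

Final: 0.045363


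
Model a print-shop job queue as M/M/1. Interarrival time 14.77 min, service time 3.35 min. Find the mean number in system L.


λ = 60/14.77 = 4.0623 /hr
μ = 60/3.35 = 17.9104 /hr
ρ = λ/μ = 4.0623/17.9104 = 0.2268
L = ρ/(1−ρ) = 0.2268/0.7732 = 0.2933

Final: 0.2933


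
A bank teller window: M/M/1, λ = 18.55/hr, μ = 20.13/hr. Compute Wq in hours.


ρ = 18.55/20.13 = 0.9215
Wq = ρ/(μ−λ) = 0.9215/(20.13 − 18.55) = 0.9215/1.58 = 0.5832 hr

Final: 0.5832 hr


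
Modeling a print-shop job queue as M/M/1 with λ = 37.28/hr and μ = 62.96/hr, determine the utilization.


ρ = λ/μ = 37.28/62.96 = 0.5921

Final: 0.5921


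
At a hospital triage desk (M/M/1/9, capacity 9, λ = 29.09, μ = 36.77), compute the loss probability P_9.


ρ = λ/μ = 29.09/36.77 = 0.7911
P_K = (1−ρ)ρ^K/(1−ρ^(K+1)) = (0.2089·0.121409)/(1 − 0.096051)
= 0.025358/0.903949 = 0.028053

Final: 0.028053


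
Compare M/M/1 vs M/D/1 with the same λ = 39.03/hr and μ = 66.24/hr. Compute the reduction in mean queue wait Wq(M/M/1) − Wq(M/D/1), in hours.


ρ = 39.03/66.24 = 0.5892
Wq(M/M/1) = ρ/(μ−λ) = 0.5892/27.21 = 0.02165 hr
Wq(M/D/1) = ρ/(2(μ−λ)) = 0.01083 hr
Savings = 0.02165 − 0.01083 = 0.01083 hr

Final: 0.01083 hr
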